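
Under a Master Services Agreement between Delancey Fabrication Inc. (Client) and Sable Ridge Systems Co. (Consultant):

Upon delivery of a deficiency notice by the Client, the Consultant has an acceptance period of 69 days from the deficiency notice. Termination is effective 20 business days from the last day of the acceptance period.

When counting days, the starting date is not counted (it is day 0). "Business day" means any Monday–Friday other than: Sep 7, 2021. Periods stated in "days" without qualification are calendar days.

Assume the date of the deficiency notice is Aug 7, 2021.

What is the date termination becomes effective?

The last day of the acceptance period: 69 calendar days after Aug 7, 2021 is Oct 15, 2021.
The date termination becomes effective: counting 20 business days from Friday, Oct 15, 2021 (Oct 18, Oct 19, Oct 20, Oct 21, …, Nov 10, Nov 11, Nov 12, skipping weekends) reaches Friday, Nov 12, 2021.

Nov 12, 2021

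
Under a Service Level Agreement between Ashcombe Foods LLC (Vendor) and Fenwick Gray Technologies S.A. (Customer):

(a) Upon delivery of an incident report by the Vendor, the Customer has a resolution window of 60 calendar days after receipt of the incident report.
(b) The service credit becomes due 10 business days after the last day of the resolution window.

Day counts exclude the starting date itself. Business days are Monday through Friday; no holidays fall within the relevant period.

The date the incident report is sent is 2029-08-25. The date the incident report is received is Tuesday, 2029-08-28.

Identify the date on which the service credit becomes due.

The last day of the resolution window: 2029-08-28 + 60 days = 2029-10-27.
The date on which the service credit becomes due: 10 business days after Saturday, 2029-10-27, skipping weekends — Oct 29, Oct 30, Oct 31, Nov 1, Nov 2, Nov 5, Nov 6, Nov 7, Nov 8, Nov 9 — lands on Friday, 2029-11-09.

2029-11-09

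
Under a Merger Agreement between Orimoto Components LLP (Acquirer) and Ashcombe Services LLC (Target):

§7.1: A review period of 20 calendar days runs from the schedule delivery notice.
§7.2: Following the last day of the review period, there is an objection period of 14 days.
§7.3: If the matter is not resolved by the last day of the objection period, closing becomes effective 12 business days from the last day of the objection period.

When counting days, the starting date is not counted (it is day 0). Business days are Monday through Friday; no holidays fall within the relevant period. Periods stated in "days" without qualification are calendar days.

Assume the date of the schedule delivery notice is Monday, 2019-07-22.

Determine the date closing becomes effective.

2019-09-10

Adding 20 calendar days to 2019-07-22 gives 2019-08-11, which is the last day of the review period.
Adding 14 calendar days to 2019-08-11 gives 2019-08-25, which is the last day of the objection period.
From Sunday, 2019-08-25, 12 business days (Aug 26, Aug 27, Aug 28, Aug 29, …, Sep 6, Sep 9, Sep 10, skipping weekends) brings us to Tuesday, 2019-09-10, which is the date closing becomes effective.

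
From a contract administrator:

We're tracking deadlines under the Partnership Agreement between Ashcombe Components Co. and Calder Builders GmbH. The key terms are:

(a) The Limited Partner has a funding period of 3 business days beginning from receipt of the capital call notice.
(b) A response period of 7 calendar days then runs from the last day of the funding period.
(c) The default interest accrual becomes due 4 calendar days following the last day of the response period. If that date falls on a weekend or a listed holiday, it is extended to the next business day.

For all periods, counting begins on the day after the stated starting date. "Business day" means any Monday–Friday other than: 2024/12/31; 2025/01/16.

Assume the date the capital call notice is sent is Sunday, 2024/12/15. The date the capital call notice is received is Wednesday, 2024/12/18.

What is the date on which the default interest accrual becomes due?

2025/01/03

From Wednesday, 2024/12/18, 3 business days (Dec 19, Dec 20, Dec 23, skipping weekends) brings us to Monday, 2024/12/23, which is the last day of the funding period.
The last day of the response period: 7 calendar days after 2024/12/23 is 2024/12/30.
The date on which the default interest accrual becomes due: 4 calendar days after 2024/12/30 is 2025/01/03. 2025/01/03 is a Friday and is not a listed holiday, so no roll-forward applies.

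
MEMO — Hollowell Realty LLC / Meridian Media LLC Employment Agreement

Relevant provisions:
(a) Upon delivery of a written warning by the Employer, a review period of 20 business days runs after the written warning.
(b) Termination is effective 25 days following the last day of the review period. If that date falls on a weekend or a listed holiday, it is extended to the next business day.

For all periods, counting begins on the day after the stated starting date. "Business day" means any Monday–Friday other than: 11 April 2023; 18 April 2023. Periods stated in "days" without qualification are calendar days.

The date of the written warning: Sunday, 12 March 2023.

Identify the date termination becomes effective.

2 May 2023

The last day of the review period: counting 20 business days from Sunday, 12 March 2023 (Mar 13, Mar 14, Mar 15, Mar 16, …, Apr 5, Apr 6, Apr 7, skipping weekends) reaches Friday, 7 April 2023.
Adding 25 calendar days to 7 April 2023 gives 2 May 2023, which is the date termination becomes effective. 2 May 2023 is a Tuesday and is not a listed holiday, so no roll-forward applies.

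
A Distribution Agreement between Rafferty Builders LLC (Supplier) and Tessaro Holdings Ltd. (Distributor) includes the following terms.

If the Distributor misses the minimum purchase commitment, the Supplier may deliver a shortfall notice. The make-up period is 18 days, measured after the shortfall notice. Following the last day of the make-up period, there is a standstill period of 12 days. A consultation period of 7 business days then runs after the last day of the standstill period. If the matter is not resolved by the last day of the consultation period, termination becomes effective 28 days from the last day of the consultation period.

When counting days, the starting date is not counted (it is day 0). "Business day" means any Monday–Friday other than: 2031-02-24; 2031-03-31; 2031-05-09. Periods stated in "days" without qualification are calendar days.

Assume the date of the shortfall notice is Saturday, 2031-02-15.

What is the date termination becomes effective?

Adding 18 calendar days to 2031-02-15 gives 2031-03-05, which is the last day of the make-up period.
The last day of the standstill period: 2031-03-05 + 12 days = 2031-03-17.
From Monday, 2031-03-17, 7 business days (Mar 18, Mar 19, Mar 20, Mar 21, Mar 24, Mar 25, Mar 26, skipping weekends) brings us to Wednesday, 2031-03-26, which is the last day of the consultation period.
Adding 28 calendar days to 2031-03-26 gives 2031-04-23, which is the date termination becomes effective.

2031-04-23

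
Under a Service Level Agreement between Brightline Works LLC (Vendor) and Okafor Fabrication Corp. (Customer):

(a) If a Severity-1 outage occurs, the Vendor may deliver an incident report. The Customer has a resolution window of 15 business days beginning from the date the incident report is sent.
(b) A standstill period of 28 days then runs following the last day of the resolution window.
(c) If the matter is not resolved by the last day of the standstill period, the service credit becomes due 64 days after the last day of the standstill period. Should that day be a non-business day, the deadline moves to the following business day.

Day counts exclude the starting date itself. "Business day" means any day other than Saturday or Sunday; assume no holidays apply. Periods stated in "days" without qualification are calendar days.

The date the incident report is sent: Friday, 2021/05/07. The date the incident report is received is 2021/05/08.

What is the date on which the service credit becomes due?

2021/08/30

The last day of the resolution window: counting 15 business days from Friday, 2021/05/07 (May 10, May 11, May 12, May 13, …, May 26, May 27, May 28, skipping weekends) reaches Friday, 2021/05/28.
The last day of the standstill period: 28 calendar days after 2021/05/28 is 2021/06/25.
Adding 64 calendar days to 2021/06/25 gives 2021/08/28, which is the date on which the service credit becomes due. That falls on a Saturday, so it rolls to the next business day, Monday, 2021/08/30.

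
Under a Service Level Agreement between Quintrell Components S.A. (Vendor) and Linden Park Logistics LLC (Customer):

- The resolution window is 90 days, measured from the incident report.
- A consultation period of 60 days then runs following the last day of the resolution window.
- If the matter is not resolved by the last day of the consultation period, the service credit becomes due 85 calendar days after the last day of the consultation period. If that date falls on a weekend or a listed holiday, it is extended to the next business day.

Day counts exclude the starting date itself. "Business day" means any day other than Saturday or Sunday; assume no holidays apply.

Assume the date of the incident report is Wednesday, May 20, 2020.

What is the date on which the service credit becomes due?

January 11, 2021

Adding 90 calendar days to May 20, 2020 gives August 18, 2020, which is the last day of the resolution window.
Adding 60 calendar days to August 18, 2020 gives October 17, 2020, which is the last day of the consultation period.
Adding 85 calendar days to October 17, 2020 gives January 10, 2021, which is the date on which the service credit becomes due. That falls on a Sunday, so it rolls to the next business day, Monday, January 11, 2021.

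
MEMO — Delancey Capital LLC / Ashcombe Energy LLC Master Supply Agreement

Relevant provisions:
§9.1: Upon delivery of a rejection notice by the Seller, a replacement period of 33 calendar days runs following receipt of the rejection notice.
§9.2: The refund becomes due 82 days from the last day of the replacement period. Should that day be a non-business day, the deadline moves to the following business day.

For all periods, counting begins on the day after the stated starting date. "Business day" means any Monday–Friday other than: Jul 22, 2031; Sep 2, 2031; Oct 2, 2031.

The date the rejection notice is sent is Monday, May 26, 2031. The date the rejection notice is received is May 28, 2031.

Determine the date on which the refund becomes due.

Sep 22, 2031

Adding 33 calendar days to May 28, 2031 gives Jun 30, 2031, which is the last day of the replacement period.
Adding 82 calendar days to Jun 30, 2031 gives Sep 20, 2031, which is the date on which the refund becomes due. That falls on a Saturday, so it rolls to the next business day, Monday, Sep 22, 2031.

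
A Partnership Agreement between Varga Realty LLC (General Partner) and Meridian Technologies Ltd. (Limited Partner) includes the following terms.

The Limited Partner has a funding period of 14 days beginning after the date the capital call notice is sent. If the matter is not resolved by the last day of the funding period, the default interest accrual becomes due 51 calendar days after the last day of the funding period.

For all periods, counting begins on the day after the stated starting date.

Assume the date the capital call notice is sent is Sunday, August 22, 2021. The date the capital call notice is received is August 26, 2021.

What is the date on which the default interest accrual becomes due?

October 26, 2021

The last day of the funding period: 14 calendar days after August 22, 2021 is September 5, 2021.
Adding 51 calendar days to September 5, 2021 gives October 26, 2021, which is the date on which the default interest accrual becomes due.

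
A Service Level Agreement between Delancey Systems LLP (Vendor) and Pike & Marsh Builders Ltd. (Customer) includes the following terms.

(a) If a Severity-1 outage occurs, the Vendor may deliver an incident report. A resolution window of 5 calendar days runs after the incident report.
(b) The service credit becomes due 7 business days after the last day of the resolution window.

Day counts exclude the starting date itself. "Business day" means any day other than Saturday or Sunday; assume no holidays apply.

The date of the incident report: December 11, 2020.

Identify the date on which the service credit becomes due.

Adding 5 calendar days to December 11, 2020 gives December 16, 2020, which is the last day of the resolution window.
The date on which the service credit becomes due: counting 7 business days from Wednesday, December 16, 2020 (Dec 17, Dec 18, Dec 21, Dec 22, Dec 23, Dec 24, Dec 25, skipping weekends) reaches Friday, December 25, 2020.

December 25, 2020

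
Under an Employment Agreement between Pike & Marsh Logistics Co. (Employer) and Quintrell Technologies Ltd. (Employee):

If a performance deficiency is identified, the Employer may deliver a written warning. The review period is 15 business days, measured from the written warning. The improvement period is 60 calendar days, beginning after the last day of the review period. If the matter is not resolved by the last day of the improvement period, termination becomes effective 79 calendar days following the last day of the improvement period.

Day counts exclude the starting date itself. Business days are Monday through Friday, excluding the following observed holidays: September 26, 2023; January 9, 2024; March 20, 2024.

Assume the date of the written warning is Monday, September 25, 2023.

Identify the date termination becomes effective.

From Monday, September 25, 2023, 15 business days (Sep 27, Sep 28, Sep 29, Oct 2, …, Oct 13, Oct 16, Oct 17, skipping weekends and the listed holiday on Sep 26) brings us to Tuesday, October 17, 2023, which is the last day of the review period.
The last day of the improvement period: October 17, 2023 + 60 days = December 16, 2023.
The date termination becomes effective: 79 calendar days after December 16, 2023 is March 4, 2024.

March 4, 2024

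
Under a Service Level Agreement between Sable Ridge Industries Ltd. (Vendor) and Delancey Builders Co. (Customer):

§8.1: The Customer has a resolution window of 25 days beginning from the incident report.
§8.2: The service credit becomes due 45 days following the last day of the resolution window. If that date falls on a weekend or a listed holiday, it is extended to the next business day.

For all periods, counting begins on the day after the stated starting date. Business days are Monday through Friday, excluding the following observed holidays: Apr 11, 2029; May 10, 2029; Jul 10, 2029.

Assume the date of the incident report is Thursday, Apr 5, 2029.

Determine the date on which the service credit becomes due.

Jun 14, 2029

The last day of the resolution window: 25 calendar days after Apr 5, 2029 is Apr 30, 2029.
Adding 45 calendar days to Apr 30, 2029 gives Jun 14, 2029, which is the date on which the service credit becomes due. Jun 14, 2029 is a Thursday and is not a listed holiday, so no roll-forward applies.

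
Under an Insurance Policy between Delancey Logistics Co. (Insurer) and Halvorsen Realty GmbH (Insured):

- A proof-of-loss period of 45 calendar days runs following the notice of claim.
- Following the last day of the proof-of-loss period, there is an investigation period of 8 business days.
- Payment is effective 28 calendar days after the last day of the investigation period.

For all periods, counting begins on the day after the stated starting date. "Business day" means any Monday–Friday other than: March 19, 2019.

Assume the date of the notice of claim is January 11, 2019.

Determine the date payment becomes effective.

April 4, 2019

Adding 45 calendar days to January 11, 2019 gives February 25, 2019, which is the last day of the proof-of-loss period.
From Monday, February 25, 2019, 8 business days (Feb 26, Feb 27, Feb 28, Mar 1, Mar 4, Mar 5, Mar 6, Mar 7, skipping weekends) brings us to Thursday, March 7, 2019, which is the last day of the investigation period.
The date payment becomes effective: 28 calendar days after March 7, 2019 is April 4, 2019.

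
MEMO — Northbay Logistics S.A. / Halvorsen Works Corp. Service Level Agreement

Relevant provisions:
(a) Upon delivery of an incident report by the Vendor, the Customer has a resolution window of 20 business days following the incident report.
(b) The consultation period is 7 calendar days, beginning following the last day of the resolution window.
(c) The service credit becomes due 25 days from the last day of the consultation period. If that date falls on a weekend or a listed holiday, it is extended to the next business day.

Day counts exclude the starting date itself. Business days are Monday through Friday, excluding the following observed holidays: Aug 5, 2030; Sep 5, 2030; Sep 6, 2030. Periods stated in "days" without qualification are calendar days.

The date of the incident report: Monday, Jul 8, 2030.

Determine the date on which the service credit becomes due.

Sep 9, 2030

The last day of the resolution window: counting 20 business days from Monday, Jul 8, 2030 (Jul 9, Jul 10, Jul 11, Jul 12, …, Aug 1, Aug 2, Aug 6, skipping weekends and the listed holiday on Aug 5) reaches Tuesday, Aug 6, 2030.
The last day of the consultation period: 7 calendar days after Aug 6, 2030 is Aug 13, 2030.
The date on which the service credit becomes due: Aug 13, 2030 + 25 days = Sep 7, 2030. That falls on a Saturday, so it rolls to the next business day, Monday, Sep 9, 2030.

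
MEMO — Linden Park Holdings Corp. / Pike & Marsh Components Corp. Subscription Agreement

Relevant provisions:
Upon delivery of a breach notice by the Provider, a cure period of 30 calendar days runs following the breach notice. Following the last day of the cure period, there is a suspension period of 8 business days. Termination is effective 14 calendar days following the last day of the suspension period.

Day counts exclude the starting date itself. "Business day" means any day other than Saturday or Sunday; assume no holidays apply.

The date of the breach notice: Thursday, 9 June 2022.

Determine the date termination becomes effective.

3 August 2022

The last day of the cure period: 30 calendar days after 9 June 2022 is 9 July 2022.
The last day of the suspension period: counting 8 business days from Saturday, 9 July 2022 (Jul 11, Jul 12, Jul 13, Jul 14, Jul 15, Jul 18, Jul 19, Jul 20, skipping weekends) reaches Wednesday, 20 July 2022.
The date termination becomes effective: 14 calendar days after 20 July 2022 is 3 August 2022.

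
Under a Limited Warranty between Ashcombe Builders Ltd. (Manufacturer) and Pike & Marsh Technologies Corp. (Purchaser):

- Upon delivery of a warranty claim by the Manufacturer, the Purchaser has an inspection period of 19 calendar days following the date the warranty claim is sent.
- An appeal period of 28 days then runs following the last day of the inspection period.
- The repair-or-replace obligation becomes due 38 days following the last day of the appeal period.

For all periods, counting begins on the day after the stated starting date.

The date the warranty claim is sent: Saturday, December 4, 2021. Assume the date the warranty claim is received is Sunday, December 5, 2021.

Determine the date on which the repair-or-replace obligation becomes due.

February 27, 2022

The last day of the inspection period: December 4, 2021 + 19 days = December 23, 2021.
The last day of the appeal period: December 23, 2021 + 28 days = January 20, 2022.
The date on which the repair-or-replace obligation becomes due: 38 calendar days after January 20, 2022 is February 27, 2022.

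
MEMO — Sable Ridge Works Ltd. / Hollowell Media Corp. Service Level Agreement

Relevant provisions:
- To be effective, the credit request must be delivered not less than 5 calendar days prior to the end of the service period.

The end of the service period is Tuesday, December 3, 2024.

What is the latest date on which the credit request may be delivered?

December 3, 2024 minus 5 days is November 28, 2024.

November 28, 2024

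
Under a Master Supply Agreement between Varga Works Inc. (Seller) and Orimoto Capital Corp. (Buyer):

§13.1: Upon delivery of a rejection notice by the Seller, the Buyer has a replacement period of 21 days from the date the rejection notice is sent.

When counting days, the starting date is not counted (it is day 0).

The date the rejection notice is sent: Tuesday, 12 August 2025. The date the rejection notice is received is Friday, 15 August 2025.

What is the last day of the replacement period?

2 September 2025

The last day of the replacement period: 12 August 2025 + 21 days = 2 September 2025.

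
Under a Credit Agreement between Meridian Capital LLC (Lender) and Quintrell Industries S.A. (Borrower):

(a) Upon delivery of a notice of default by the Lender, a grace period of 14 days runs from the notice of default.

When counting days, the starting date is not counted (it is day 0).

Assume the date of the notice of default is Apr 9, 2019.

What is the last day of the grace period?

Apr 23, 2019

Adding 14 calendar days to Apr 9, 2019 gives Apr 23, 2019, which is the last day of the grace period.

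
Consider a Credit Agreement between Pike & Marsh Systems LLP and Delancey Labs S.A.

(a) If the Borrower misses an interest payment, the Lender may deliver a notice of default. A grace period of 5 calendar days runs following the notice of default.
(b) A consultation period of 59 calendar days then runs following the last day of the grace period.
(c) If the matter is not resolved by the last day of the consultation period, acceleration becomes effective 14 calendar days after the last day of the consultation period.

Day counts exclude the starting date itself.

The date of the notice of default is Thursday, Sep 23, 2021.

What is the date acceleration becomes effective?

Dec 10, 2021

The last day of the grace period: Sep 23, 2021 + 5 days = Sep 28, 2021.
The last day of the consultation period: 59 calendar days after Sep 28, 2021 is Nov 26, 2021.
The date acceleration becomes effective: Nov 26, 2021 + 14 days = Dec 10, 2021.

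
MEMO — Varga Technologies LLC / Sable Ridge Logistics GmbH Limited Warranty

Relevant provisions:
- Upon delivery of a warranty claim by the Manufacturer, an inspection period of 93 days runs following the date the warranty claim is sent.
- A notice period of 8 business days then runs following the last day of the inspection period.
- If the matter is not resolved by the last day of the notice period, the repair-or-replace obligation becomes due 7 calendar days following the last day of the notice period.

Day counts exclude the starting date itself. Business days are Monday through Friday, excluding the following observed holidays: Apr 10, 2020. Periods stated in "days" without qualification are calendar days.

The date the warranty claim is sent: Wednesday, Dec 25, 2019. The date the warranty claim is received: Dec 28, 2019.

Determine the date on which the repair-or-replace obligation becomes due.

Apr 15, 2020

Adding 93 calendar days to Dec 25, 2019 gives Mar 27, 2020, which is the last day of the inspection period.
The last day of the notice period: counting 8 business days from Friday, Mar 27, 2020 (Mar 30, Mar 31, Apr 1, Apr 2, Apr 3, Apr 6, Apr 7, Apr 8, skipping weekends) reaches Wednesday, Apr 8, 2020.
The date on which the repair-or-replace obligation becomes due: 7 calendar days after Apr 8, 2020 is Apr 15, 2020.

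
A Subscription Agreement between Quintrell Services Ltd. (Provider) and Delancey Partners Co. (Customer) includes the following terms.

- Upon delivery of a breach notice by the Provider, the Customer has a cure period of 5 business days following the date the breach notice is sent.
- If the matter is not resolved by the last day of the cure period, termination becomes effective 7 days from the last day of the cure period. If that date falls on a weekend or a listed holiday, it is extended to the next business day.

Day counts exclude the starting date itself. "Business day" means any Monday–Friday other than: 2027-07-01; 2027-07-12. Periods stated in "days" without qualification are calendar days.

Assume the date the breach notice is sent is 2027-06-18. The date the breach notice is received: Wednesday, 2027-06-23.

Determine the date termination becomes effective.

2027-07-02

The last day of the cure period: 5 business days after Friday, 2027-06-18, skipping weekends — Jun 21, Jun 22, Jun 23, Jun 24, Jun 25 — lands on Friday, 2027-06-25.
The date termination becomes effective: 2027-06-25 + 7 days = 2027-07-02. 2027-07-02 is a Friday and is not a listed holiday, so no roll-forward applies.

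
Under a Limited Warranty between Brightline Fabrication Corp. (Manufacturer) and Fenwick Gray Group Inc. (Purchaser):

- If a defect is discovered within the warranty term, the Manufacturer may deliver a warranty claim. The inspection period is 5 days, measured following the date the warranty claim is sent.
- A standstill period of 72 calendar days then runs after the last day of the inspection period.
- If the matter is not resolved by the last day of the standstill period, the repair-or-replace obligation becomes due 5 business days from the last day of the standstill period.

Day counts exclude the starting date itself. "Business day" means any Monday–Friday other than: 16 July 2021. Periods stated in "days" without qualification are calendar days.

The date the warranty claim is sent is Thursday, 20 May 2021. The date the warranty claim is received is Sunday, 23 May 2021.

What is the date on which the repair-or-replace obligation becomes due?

12 August 2021

The last day of the inspection period: 20 May 2021 + 5 days = 25 May 2021.
The last day of the standstill period: 72 calendar days after 25 May 2021 is 5 August 2021.
From Thursday, 5 August 2021, 5 business days (Aug 6, Aug 9, Aug 10, Aug 11, Aug 12, skipping weekends) brings us to Thursday, 12 August 2021, which is the date on which the repair-or-replace obligation becomes due.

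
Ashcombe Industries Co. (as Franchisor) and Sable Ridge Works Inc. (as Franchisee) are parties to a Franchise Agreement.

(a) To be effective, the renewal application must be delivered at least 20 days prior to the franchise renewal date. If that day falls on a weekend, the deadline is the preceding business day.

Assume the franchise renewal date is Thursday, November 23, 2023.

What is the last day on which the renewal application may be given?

November 3, 2023

Counting back 20 calendar days from November 23, 2023 gives November 3, 2023. That is a Friday, so no adjustment is needed.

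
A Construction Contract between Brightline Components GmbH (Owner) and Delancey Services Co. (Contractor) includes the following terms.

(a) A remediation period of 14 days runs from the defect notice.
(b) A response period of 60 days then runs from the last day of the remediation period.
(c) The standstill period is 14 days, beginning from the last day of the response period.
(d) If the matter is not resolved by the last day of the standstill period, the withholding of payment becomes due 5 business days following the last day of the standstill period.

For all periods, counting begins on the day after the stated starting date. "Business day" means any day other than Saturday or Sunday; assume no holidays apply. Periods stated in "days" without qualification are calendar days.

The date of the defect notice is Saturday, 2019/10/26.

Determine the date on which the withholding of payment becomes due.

The last day of the remediation period: 2019/10/26 + 14 days = 2019/11/09.
The last day of the response period: 60 calendar days after 2019/11/09 is 2020/01/08.
The last day of the standstill period: 14 calendar days after 2020/01/08 is 2020/01/22.
The date on which the withholding of payment becomes due: counting 5 business days from Wednesday, 2020/01/22 (Jan 23, Jan 24, Jan 27, Jan 28, Jan 29, skipping weekends) reaches Wednesday, 2020/01/29.

2020/01/29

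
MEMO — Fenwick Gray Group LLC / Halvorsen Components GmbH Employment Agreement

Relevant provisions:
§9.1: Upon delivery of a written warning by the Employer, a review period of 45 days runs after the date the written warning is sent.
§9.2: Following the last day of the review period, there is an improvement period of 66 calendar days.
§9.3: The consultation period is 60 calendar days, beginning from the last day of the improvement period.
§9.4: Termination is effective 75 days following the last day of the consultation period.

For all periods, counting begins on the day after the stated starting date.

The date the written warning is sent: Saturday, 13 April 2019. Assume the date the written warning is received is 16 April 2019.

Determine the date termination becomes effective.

15 December 2019

The last day of the review period: 13 April 2019 + 45 days = 28 May 2019.
The last day of the improvement period: 28 May 2019 + 66 days = 2 August 2019.
The last day of the consultation period: 2 August 2019 + 60 days = 1 October 2019.
The date termination becomes effective: 1 October 2019 + 75 days = 15 December 2019.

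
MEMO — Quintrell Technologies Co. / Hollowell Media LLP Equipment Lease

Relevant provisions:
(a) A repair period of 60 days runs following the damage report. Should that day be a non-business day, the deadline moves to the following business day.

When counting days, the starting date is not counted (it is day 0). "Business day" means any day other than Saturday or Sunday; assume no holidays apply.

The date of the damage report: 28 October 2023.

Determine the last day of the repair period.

27 December 2023

The last day of the repair period: 60 calendar days after 28 October 2023 is 27 December 2023. 27 December 2023 is a Wednesday, so no roll-forward applies.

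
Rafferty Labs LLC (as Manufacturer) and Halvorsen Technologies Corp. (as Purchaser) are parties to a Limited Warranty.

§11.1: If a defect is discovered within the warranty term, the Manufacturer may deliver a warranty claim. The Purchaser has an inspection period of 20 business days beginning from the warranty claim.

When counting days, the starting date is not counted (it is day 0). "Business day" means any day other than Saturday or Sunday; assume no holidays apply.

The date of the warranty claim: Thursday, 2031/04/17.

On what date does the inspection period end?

From Thursday, 2031/04/17, 20 business days (Apr 18, Apr 21, Apr 22, Apr 23, …, May 13, May 14, May 15, skipping weekends) brings us to Thursday, 2031/05/15, which is the last day of the inspection period.

2031/05/15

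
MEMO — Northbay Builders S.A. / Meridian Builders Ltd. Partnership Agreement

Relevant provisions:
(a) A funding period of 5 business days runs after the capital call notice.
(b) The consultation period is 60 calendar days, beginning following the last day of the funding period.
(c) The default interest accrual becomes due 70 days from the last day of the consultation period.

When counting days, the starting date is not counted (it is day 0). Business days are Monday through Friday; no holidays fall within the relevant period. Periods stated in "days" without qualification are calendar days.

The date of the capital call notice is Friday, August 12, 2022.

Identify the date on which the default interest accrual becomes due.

From Friday, August 12, 2022, 5 business days (Aug 15, Aug 16, Aug 17, Aug 18, Aug 19, skipping weekends) brings us to Friday, August 19, 2022, which is the last day of the funding period.
The last day of the consultation period: August 19, 2022 + 60 days = October 18, 2022.
The date on which the default interest accrual becomes due: October 18, 2022 + 70 days = December 27, 2022.

December 27, 2022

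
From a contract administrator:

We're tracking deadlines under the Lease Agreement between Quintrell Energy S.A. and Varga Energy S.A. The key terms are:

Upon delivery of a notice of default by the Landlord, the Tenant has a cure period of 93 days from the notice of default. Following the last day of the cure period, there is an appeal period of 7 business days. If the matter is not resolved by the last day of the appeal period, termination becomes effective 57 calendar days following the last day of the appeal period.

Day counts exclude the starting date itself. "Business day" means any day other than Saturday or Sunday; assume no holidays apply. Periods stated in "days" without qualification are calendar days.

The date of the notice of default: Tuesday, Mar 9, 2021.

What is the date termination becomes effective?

The last day of the cure period: Mar 9, 2021 + 93 days = Jun 10, 2021.
The last day of the appeal period: counting 7 business days from Thursday, Jun 10, 2021 (Jun 11, Jun 14, Jun 15, Jun 16, Jun 17, Jun 18, Jun 21, skipping weekends) reaches Monday, Jun 21, 2021.
The date termination becomes effective: Jun 21, 2021 + 57 days = Aug 17, 2021.

Aug 17, 2021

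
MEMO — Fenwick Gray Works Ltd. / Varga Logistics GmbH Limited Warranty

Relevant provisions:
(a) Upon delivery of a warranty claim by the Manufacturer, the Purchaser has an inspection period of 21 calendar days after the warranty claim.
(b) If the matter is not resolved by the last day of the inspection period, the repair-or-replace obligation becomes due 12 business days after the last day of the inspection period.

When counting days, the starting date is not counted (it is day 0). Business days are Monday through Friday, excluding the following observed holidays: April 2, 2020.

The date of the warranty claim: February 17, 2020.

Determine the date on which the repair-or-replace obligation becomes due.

Adding 21 calendar days to February 17, 2020 gives March 9, 2020, which is the last day of the inspection period.
The date on which the repair-or-replace obligation becomes due: counting 12 business days from Monday, March 9, 2020 (Mar 10, Mar 11, Mar 12, Mar 13, …, Mar 23, Mar 24, Mar 25, skipping weekends) reaches Wednesday, March 25, 2020.

March 25, 2020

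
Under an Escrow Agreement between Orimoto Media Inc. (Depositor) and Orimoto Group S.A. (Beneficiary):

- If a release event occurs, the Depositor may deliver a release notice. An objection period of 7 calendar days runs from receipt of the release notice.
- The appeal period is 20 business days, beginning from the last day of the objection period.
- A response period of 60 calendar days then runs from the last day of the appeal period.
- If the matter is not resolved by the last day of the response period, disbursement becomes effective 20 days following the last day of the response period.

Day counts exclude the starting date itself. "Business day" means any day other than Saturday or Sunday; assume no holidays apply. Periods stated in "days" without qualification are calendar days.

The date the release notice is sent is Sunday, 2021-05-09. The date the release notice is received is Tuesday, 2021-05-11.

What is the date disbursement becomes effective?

The last day of the objection period: 7 calendar days after 2021-05-11 is 2021-05-18.
The last day of the appeal period: counting 20 business days from Tuesday, 2021-05-18 (May 19, May 20, May 21, May 24, …, Jun 11, Jun 14, Jun 15, skipping weekends) reaches Tuesday, 2021-06-15.
The last day of the response period: 2021-06-15 + 60 days = 2021-08-14.
The date disbursement becomes effective: 2021-08-14 + 20 days = 2021-09-03.

2021-09-03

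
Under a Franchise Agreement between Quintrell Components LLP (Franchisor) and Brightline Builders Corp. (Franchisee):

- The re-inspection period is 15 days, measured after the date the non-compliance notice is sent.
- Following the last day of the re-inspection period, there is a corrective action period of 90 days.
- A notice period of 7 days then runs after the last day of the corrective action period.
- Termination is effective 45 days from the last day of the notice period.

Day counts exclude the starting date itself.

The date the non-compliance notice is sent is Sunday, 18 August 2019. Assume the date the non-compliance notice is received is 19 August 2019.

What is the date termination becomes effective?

22 January 2020

Adding 15 calendar days to 18 August 2019 gives 2 September 2019, which is the last day of the re-inspection period.
The last day of the corrective action period: 90 calendar days after 2 September 2019 is 1 December 2019.
The last day of the notice period: 1 December 2019 + 7 days = 8 December 2019.
Adding 45 calendar days to 8 December 2019 gives 22 January 2020, which is the date termination becomes effective.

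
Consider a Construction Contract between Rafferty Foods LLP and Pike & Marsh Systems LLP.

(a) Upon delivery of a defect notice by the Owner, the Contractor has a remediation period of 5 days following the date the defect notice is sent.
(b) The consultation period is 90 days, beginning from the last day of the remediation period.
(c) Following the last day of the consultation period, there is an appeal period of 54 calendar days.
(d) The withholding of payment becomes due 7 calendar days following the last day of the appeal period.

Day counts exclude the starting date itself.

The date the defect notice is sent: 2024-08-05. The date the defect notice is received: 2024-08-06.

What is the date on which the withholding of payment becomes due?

2025-01-08

Adding 5 calendar days to 2024-08-05 gives 2024-08-10, which is the last day of the remediation period.
The last day of the consultation period: 2024-08-10 + 90 days = 2024-11-08.
Adding 54 calendar days to 2024-11-08 gives 2025-01-01, which is the last day of the appeal period.
Adding 7 calendar days to 2025-01-01 gives 2025-01-08, which is the date on which the withholding of payment becomes due.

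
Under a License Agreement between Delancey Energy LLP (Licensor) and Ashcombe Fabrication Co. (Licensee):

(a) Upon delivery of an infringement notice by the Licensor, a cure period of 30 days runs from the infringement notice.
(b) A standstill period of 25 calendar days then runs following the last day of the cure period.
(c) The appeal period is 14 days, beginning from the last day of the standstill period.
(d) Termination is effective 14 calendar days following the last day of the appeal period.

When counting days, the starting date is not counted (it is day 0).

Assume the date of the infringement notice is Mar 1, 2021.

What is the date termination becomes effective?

Adding 30 calendar days to Mar 1, 2021 gives Mar 31, 2021, which is the last day of the cure period.
The last day of the standstill period: 25 calendar days after Mar 31, 2021 is Apr 25, 2021.
The last day of the appeal period: Apr 25, 2021 + 14 days = May 9, 2021.
Adding 14 calendar days to May 9, 2021 gives May 23, 2021, which is the date termination becomes effective.

May 23, 2021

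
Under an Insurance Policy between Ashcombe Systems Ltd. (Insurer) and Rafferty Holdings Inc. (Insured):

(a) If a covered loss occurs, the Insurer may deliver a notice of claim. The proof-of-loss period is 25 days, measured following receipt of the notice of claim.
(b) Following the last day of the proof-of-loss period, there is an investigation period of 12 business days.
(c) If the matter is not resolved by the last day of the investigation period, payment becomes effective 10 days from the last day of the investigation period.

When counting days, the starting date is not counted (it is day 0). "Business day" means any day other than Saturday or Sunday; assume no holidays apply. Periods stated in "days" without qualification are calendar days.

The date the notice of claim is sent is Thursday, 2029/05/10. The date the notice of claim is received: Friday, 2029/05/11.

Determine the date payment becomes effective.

The last day of the proof-of-loss period: 2029/05/11 + 25 days = 2029/06/05.
The last day of the investigation period: 12 business days after Tuesday, 2029/06/05, skipping weekends — Jun 6, Jun 7, Jun 8, Jun 11, …, Jun 19, Jun 20, Jun 21 — lands on Thursday, 2029/06/21.
The date payment becomes effective: 2029/06/21 + 10 days = 2029/07/01.

2029/07/01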